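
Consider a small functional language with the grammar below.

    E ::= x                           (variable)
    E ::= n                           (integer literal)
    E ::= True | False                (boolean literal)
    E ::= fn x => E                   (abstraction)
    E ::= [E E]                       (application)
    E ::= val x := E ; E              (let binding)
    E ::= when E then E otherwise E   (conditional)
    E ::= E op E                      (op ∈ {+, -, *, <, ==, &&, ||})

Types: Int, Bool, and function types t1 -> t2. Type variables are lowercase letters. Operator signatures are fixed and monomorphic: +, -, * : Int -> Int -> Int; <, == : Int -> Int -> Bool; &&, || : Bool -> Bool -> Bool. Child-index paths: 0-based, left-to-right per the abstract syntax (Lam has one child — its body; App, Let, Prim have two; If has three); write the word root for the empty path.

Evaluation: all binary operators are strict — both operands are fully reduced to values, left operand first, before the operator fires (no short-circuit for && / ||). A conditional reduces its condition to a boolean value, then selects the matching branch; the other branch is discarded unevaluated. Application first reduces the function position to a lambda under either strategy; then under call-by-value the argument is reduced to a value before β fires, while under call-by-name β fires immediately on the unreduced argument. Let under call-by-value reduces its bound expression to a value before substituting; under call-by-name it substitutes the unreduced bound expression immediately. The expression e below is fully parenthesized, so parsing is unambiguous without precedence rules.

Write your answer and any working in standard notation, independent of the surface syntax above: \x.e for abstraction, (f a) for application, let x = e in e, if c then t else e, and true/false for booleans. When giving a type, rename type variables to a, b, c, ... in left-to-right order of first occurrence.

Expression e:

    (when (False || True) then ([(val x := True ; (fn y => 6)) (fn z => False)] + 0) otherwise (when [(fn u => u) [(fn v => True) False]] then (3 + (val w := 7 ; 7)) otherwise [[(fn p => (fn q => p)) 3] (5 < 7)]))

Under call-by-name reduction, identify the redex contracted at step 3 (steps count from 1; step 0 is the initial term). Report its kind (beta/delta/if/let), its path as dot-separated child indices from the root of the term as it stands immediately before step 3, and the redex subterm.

Answer: let at 0.0 : (let x = true in (\y.6))

Working:
step 0: (if (false || true) then (((let x = true in (\y.6)) (\z.false)) + 0) else (if ((\u.u) ((\v.true) false)) then (3 + (let w = 7 in 7)) else (((\p.(\q.p)) 3) (5 < 7))))
step 1: [delta@0] (if true then (((let x = true in (\y.6)) (\z.false)) + 0) else (if ((\u.u) ((\v.true) false)) then (3 + (let w = 7 in 7)) else (((\p.(\q.p)) 3) (5 < 7))))
step 2: [if@root] (((let x = true in (\y.6)) (\z.false)) + 0)
step 3: [let@0.0] (((\y.6) (\z.false)) + 0)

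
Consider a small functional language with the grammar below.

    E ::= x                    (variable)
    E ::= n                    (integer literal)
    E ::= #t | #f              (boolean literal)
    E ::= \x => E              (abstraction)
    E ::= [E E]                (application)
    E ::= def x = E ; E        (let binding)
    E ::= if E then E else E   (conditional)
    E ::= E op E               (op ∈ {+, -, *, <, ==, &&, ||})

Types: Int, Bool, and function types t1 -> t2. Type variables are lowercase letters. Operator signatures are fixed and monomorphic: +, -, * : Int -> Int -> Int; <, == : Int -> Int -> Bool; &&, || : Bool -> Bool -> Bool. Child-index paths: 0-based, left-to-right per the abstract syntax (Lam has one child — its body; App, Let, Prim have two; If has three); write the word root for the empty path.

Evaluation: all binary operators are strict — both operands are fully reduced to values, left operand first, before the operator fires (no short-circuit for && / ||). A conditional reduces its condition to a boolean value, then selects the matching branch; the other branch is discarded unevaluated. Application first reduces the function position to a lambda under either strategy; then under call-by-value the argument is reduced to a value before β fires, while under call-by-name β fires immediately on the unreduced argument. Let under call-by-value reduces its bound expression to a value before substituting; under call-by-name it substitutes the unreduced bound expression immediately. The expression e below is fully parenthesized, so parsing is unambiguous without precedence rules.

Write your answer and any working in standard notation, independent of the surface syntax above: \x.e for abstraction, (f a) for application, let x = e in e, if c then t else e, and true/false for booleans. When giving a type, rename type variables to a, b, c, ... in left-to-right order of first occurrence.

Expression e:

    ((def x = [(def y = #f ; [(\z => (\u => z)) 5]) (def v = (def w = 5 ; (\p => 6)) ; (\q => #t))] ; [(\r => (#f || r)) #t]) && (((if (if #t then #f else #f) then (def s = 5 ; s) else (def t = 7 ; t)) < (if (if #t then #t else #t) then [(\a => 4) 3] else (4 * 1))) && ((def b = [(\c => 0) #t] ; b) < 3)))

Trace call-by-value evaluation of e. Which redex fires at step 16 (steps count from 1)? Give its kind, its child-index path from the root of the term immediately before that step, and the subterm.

Answer: beta at 1.1.0.0 : ((\c.0) true)

Trace:
step 0: ((let x = ((let y = false in ((\z.(\u.z)) 5)) (let v = (let w = 5 in (\p.6)) in (\q.true))) in ((\r.(false || r)) true)) && (((if (if true then false else false) then (let s = 5 in s) else (let t = 7 in t)) < (if (if true then true else true) then ((\a.4) 3) else (4 * 1))) && ((let b = ((\c.0) true) in b) < 3)))
step 1: [let@0.0.0] ((let x = (((\z.(\u.z)) 5) (let v = (let w = 5 in (\p.6)) in (\q.true))) in ((\r.(false || r)) true)) && (((if (if true then false else false) then (let s = 5 in s) else (let t = 7 in t)) < (if (if true then true else true) then ((\a.4) 3) else (4 * 1))) && ((let b = ((\c.0) true) in b) < 3)))
step 2: [beta@0.0.0] ((let x = ((\u.5) (let v = (let w = 5 in (\p.6)) in (\q.true))) in ((\r.(false || r)) true)) && (((if (if true then false else false) then (let s = 5 in s) else (let t = 7 in t)) < (if (if true then true else true) then ((\a.4) 3) else (4 * 1))) && ((let b = ((\c.0) true) in b) < 3)))
step 3: [let@0.0.1.0] ((let x = ((\u.5) (let v = (\p.6) in (\q.true))) in ((\r.(false || r)) true)) && (((if (if true then false else false) then (let s = 5 in s) else (let t = 7 in t)) < (if (if true then true else true) then ((\a.4) 3) else (4 * 1))) && ((let b = ((\c.0) true) in b) < 3)))
step 4: [let@0.0.1] ((let x = ((\u.5) (\q.true)) in ((\r.(false || r)) true)) && (((if (if true then false else false) then (let s = 5 in s) else (let t = 7 in t)) < (if (if true then true else true) then ((\a.4) 3) else (4 * 1))) && ((let b = ((\c.0) true) in b) < 3)))
step 5: [beta@0.0] ((let x = 5 in ((\r.(false || r)) true)) && (((if (if true then false else false) then (let s = 5 in s) else (let t = 7 in t)) < (if (if true then true else true) then ((\a.4) 3) else (4 * 1))) && ((let b = ((\c.0) true) in b) < 3)))
step 6: [let@0] (((\r.(false || r)) true) && (((if (if true then false else false) then (let s = 5 in s) else (let t = 7 in t)) < (if (if true then true else true) then ((\a.4) 3) else (4 * 1))) && ((let b = ((\c.0) true) in b) < 3)))
step 7: [beta@0] ((false || true) && (((if (if true then false else false) then (let s = 5 in s) else (let t = 7 in t)) < (if (if true then true else true) then ((\a.4) 3) else (4 * 1))) && ((let b = ((\c.0) true) in b) < 3)))
step 8: [delta@0] (true && (((if (if true then false else false) then (let s = 5 in s) else (let t = 7 in t)) < (if (if true then true else true) then ((\a.4) 3) else (4 * 1))) && ((let b = ((\c.0) true) in b) < 3)))
step 9: [if@1.0.0.0] (true && (((if false then (let s = 5 in s) else (let t = 7 in t)) < (if (if true then true else true) then ((\a.4) 3) else (4 * 1))) && ((let b = ((\c.0) true) in b) < 3)))
step 10: [if@1.0.0] (true && (((let t = 7 in t) < (if (if true then true else true) then ((\a.4) 3) else (4 * 1))) && ((let b = ((\c.0) true) in b) < 3)))
step 11: [let@1.0.0] (true && ((7 < (if (if true then true else true) then ((\a.4) 3) else (4 * 1))) && ((let b = ((\c.0) true) in b) < 3)))
step 12: [if@1.0.1.0] (true && ((7 < (if true then ((\a.4) 3) else (4 * 1))) && ((let b = ((\c.0) true) in b) < 3)))
step 13: [if@1.0.1] (true && ((7 < ((\a.4) 3)) && ((let b = ((\c.0) true) in b) < 3)))
step 14: [beta@1.0.1] (true && ((7 < 4) && ((let b = ((\c.0) true) in b) < 3)))
step 15: [delta@1.0] (true && (false && ((let b = ((\c.0) true) in b) < 3)))
step 16: [beta@1.1.0.0] (true && (false && ((let b = 0 in b) < 3)))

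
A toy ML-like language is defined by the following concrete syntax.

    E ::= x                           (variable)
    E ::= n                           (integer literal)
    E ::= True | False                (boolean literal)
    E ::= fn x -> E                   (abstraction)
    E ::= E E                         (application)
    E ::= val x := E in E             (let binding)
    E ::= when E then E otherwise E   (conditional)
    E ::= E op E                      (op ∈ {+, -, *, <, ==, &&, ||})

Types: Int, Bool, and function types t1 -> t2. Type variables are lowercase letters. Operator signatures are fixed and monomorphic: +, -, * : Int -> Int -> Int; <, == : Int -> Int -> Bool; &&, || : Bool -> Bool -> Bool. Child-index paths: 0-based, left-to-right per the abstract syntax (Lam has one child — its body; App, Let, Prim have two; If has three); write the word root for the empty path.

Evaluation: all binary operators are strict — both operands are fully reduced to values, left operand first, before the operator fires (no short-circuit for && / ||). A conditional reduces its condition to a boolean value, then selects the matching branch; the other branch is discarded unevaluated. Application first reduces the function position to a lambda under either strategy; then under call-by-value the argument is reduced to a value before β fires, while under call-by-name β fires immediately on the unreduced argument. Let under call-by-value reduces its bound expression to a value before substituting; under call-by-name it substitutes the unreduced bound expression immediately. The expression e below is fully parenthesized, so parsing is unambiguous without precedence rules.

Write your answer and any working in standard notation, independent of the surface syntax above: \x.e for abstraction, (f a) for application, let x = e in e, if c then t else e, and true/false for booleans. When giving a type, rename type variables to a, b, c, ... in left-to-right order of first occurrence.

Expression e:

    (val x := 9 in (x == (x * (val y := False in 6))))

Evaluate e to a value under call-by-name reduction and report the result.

Answer: false

Trace:
step 0: (let x = 9 in (x == (x * (let y = false in 6))))
step 1: [let@root] (9 == (9 * (let y = false in 6)))
step 2: [let@1.1] (9 == (9 * 6))
step 3: [delta@1] (9 == 54)
step 4: [delta@root] false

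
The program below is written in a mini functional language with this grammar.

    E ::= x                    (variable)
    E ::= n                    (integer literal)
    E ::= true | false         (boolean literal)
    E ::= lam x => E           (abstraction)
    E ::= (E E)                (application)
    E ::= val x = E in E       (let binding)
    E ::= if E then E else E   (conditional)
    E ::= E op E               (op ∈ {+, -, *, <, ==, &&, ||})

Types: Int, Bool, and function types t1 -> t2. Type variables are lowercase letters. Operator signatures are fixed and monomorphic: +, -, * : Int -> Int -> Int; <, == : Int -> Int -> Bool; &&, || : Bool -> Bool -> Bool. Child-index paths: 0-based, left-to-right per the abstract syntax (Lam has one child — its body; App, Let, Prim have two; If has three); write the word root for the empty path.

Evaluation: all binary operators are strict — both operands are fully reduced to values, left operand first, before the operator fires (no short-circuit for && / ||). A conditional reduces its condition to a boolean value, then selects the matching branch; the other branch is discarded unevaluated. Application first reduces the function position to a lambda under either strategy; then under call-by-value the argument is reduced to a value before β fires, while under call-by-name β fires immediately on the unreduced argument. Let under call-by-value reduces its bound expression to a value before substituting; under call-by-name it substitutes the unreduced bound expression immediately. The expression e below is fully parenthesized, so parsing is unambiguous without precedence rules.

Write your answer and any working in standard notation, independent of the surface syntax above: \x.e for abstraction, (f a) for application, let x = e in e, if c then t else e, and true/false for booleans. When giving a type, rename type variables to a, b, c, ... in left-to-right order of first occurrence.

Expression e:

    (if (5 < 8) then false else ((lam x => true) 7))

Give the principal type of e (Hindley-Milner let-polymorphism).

Answer: Bool

Working:
  unify Int ~ Int
  unify Int ~ Int
  unify Bool ~ Bool
\x._ : a -> Bool
  unify a -> Bool ~ Int -> b
  unify a ~ Int
  unify Bool ~ b
_ _ : Bool
  unify Bool ~ Bool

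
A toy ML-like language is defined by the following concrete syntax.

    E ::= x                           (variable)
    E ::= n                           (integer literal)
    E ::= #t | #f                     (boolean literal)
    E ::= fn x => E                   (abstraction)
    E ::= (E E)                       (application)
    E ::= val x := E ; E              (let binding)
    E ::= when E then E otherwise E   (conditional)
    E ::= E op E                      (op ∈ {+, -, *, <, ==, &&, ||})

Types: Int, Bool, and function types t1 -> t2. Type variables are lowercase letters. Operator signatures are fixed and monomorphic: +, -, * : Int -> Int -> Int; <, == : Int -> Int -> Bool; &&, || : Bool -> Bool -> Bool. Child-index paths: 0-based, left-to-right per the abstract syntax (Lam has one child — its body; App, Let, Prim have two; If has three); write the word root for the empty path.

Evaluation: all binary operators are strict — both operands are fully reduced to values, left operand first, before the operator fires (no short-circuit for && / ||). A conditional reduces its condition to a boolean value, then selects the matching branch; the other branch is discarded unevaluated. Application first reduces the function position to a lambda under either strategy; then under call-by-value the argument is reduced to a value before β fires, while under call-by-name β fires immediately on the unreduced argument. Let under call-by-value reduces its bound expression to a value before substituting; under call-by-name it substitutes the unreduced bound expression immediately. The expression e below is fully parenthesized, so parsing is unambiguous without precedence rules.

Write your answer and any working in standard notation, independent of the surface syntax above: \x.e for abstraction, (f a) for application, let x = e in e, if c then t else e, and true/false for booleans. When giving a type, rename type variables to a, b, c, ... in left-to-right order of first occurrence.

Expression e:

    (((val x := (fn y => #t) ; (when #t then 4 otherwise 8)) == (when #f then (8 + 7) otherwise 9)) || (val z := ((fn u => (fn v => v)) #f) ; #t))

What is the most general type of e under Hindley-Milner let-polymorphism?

Derivation:
\y._ : a -> Bool
let x : forall. a -> Bool
  unify Bool ~ Bool
  unify Int ~ Int
  unify Int ~ Int
  unify Bool ~ Bool
  unify Int ~ Int
  unify Int ~ Int
  unify Int ~ Int
  unify Int ~ Int
  unify Bool ~ Bool
v : c
\v._ : c -> c
\u._ : b -> c -> c
  unify b -> c -> c ~ Bool -> d
  unify b ~ Bool
  unify c -> c ~ d
_ _ : c -> c
let z : forall. c -> c
  unify Bool ~ Bool

Answer: Bool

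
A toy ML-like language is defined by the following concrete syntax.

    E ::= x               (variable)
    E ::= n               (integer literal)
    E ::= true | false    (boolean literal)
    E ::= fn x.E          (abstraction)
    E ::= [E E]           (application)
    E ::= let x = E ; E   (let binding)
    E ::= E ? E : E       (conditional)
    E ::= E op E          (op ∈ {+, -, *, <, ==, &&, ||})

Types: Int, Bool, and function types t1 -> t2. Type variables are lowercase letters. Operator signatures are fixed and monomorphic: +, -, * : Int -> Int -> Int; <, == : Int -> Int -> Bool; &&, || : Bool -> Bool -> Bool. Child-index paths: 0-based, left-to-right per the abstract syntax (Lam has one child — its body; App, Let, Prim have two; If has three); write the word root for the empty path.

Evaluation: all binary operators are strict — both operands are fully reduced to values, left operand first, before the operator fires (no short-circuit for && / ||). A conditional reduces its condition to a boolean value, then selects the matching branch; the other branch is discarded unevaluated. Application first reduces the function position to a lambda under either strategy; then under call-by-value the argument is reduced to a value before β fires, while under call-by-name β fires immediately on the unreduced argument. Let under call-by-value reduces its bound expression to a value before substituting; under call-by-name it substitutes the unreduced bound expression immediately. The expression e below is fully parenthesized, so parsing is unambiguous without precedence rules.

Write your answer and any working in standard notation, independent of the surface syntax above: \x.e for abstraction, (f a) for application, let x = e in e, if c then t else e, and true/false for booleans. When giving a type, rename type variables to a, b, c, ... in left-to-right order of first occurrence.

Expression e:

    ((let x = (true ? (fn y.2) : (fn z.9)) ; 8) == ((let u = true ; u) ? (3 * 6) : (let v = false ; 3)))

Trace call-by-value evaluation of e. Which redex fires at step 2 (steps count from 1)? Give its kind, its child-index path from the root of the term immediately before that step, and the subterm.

Trace:
step 0: ((let x = (if true then (\y.2) else (\z.9)) in 8) == (if (let u = true in u) then (3 * 6) else (let v = false in 3)))
step 1: [if@0.0] ((let x = (\y.2) in 8) == (if (let u = true in u) then (3 * 6) else (let v = false in 3)))
step 2: [let@0] (8 == (if (let u = true in u) then (3 * 6) else (let v = false in 3)))

Answer: let at 0 : (let x = (\y.2) in 8)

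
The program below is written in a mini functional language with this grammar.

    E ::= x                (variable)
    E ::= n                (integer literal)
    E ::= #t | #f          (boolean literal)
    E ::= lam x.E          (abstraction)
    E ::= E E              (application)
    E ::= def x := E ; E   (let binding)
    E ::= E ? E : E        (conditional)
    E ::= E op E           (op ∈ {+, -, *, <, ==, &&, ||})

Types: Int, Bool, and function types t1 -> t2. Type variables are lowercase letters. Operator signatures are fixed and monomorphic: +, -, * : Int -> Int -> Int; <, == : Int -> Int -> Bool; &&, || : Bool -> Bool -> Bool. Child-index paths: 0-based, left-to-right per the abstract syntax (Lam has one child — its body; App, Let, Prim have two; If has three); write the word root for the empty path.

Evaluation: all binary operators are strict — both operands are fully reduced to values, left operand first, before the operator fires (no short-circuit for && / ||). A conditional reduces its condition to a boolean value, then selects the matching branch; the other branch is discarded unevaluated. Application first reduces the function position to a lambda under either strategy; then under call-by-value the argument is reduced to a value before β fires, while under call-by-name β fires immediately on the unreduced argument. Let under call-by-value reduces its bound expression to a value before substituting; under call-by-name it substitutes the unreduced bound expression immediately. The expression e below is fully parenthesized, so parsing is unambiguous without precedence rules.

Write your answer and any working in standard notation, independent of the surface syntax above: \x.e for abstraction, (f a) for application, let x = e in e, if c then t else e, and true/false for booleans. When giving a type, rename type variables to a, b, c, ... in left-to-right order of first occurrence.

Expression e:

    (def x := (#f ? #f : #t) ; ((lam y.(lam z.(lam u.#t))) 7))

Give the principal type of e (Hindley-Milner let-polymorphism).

Answer: a -> b -> Bool

Trace:
  unify Bool ~ Bool
  unify Bool ~ Bool
let x : Bool
\u._ : c -> Bool
\z._ : b -> c -> Bool
\y._ : a -> b -> c -> Bool
  unify a -> b -> c -> Bool ~ Int -> d
  unify a ~ Int
  unify b -> c -> Bool ~ d
_ _ : b -> c -> Bool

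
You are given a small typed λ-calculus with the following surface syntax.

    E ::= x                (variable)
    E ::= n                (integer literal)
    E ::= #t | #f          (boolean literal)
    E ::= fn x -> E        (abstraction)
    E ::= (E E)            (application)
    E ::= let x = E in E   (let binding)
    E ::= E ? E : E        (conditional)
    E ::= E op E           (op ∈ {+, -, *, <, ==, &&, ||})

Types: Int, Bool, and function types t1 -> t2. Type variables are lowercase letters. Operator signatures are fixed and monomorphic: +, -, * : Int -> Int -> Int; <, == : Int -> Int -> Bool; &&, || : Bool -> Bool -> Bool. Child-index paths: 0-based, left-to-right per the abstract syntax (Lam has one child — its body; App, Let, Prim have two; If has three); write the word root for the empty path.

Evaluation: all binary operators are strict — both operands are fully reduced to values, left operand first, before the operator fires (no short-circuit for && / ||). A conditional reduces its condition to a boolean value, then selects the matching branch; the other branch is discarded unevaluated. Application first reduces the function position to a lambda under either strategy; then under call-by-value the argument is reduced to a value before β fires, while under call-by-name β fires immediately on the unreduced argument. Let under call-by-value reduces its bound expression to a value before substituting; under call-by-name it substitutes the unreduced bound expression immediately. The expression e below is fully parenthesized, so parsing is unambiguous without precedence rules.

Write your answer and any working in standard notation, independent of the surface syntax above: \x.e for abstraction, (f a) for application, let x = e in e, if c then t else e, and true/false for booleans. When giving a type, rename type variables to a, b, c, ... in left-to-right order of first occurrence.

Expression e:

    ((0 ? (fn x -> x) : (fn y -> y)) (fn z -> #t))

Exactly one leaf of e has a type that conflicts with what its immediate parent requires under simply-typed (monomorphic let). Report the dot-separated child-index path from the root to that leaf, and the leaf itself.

Answer: 0.0 : 0

Working:
  unify Int ~ Bool
  FAIL: mismatch Int ~ Bool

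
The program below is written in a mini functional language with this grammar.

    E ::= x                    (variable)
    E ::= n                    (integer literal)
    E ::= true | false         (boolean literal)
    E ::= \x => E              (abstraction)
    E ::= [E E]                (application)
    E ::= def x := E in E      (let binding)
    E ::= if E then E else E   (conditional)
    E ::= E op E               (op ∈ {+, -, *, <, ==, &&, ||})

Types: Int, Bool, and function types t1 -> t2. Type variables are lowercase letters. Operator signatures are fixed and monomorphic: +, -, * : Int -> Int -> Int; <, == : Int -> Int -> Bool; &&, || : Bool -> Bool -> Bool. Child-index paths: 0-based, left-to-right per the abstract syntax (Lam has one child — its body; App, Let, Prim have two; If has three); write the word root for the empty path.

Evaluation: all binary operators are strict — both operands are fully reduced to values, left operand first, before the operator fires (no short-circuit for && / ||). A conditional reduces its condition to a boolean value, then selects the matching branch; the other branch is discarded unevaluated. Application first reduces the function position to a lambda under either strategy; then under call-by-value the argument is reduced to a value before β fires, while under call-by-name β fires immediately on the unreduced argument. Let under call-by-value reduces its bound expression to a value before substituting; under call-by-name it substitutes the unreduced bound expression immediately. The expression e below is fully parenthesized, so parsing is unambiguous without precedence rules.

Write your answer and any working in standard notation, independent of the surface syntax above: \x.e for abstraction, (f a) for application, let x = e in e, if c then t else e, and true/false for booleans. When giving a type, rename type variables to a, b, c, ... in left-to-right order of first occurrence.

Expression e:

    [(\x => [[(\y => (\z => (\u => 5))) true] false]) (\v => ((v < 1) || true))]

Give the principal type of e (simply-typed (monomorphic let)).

Answer: a -> Int

Trace:
\u._ : d -> Int
\z._ : c -> d -> Int
\y._ : b -> c -> d -> Int
  unify b -> c -> d -> Int ~ Bool -> e
  unify b ~ Bool
  unify c -> d -> Int ~ e
_ _ : c -> d -> Int
  unify c -> d -> Int ~ Bool -> f
  unify c ~ Bool
  unify d -> Int ~ f
_ _ : d -> Int
\x._ : a -> d -> Int
v : g
  unify g ~ Int
  unify Int ~ Int
  unify Bool ~ Bool
  unify Bool ~ Bool
\v._ : Int -> Bool
  unify a -> d -> Int ~ (Int -> Bool) -> h
  unify a ~ Int -> Bool
  unify d -> Int ~ h
_ _ : d -> Int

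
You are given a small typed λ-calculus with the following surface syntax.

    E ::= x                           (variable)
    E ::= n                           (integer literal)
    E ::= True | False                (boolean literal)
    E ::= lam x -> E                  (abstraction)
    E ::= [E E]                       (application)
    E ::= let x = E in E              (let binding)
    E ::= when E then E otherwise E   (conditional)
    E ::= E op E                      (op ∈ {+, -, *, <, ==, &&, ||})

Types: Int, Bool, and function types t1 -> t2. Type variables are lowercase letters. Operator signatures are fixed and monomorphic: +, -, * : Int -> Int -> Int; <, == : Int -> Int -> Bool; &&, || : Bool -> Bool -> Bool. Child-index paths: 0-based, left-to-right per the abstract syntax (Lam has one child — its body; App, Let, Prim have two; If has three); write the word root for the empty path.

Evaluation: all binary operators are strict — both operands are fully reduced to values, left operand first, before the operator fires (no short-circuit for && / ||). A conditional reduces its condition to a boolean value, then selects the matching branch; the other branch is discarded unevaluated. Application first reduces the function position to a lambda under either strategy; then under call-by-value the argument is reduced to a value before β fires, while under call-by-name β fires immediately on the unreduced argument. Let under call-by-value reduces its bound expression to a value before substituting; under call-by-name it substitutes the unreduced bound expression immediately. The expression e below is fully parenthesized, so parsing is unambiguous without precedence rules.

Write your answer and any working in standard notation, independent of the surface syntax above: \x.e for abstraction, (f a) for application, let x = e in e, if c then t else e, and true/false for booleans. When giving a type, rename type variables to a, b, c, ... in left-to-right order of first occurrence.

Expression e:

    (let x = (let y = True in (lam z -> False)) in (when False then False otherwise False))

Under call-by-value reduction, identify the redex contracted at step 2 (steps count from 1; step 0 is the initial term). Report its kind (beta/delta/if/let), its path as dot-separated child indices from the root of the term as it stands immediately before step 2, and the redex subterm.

Answer: let at root : (let x = (\z.false) in (if false then false else false))

Derivation:
step 0: (let x = (let y = true in (\z.false)) in (if false then false else false))
step 1: [let@0] (let x = (\z.false) in (if false then false else false))
step 2: [let@root] (if false then false else false)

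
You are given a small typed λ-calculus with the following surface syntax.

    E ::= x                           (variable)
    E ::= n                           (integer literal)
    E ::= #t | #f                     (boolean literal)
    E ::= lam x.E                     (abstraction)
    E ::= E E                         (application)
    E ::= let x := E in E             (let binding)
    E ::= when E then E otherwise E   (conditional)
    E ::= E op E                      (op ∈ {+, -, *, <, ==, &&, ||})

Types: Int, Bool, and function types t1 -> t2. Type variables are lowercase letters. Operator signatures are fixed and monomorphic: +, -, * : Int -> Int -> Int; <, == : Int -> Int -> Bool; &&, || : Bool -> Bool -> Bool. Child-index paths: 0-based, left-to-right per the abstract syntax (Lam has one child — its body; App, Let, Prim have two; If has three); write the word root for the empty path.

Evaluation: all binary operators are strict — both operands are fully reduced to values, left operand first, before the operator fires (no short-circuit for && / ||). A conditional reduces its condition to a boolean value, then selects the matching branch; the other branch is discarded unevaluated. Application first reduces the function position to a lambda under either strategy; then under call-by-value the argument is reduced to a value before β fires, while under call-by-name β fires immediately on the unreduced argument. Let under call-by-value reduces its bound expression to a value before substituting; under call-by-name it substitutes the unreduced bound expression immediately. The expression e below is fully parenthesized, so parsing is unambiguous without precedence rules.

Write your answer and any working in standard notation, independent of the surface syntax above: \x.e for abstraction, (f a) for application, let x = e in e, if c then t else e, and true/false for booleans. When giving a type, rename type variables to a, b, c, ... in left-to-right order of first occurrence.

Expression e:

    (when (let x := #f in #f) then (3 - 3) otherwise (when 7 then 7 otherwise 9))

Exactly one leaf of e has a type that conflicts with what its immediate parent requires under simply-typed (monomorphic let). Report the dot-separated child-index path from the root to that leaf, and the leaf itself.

Answer: 2.0 : 7

Trace:
let x : Bool
  unify Bool ~ Bool
  unify Int ~ Int
  unify Int ~ Int
  unify Int ~ Bool
  FAIL: mismatch Int ~ Bool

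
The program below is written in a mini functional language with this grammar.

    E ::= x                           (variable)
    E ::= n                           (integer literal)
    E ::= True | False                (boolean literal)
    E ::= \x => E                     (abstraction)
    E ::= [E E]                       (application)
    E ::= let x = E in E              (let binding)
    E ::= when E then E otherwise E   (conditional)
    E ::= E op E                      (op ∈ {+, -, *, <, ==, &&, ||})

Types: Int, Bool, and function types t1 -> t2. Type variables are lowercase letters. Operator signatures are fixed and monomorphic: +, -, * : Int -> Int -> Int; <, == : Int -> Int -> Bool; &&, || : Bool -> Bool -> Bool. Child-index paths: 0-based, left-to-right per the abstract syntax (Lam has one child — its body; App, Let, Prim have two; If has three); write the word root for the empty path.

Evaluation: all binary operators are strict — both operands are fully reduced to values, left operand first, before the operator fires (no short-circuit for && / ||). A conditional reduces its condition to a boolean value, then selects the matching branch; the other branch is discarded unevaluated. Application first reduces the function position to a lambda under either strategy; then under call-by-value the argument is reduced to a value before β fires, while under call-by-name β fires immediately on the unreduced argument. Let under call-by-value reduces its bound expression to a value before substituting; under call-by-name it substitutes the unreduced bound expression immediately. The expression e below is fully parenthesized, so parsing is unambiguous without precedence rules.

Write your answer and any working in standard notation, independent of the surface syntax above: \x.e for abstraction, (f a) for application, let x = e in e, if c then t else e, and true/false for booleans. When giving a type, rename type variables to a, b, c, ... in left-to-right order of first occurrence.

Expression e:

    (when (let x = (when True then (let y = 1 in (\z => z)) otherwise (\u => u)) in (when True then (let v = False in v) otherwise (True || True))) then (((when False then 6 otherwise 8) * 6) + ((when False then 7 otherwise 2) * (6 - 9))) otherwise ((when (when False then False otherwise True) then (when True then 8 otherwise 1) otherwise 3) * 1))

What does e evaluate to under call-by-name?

Answer: 8

Derivation:
step 0: (if (let x = (if true then (let y = 1 in (\z.z)) else (\u.u)) in (if true then (let v = false in v) else (true || true))) then (((if false then 6 else 8) * 6) + ((if false then 7 else 2) * (6 - 9))) else ((if (if false then false else true) then (if true then 8 else 1) else 3) * 1))
step 1: [let@0] (if (if true then (let v = false in v) else (true || true)) then (((if false then 6 else 8) * 6) + ((if false then 7 else 2) * (6 - 9))) else ((if (if false then false else true) then (if true then 8 else 1) else 3) * 1))
step 2: [if@0] (if (let v = false in v) then (((if false then 6 else 8) * 6) + ((if false then 7 else 2) * (6 - 9))) else ((if (if false then false else true) then (if true then 8 else 1) else 3) * 1))
step 3: [let@0] (if false then (((if false then 6 else 8) * 6) + ((if false then 7 else 2) * (6 - 9))) else ((if (if false then false else true) then (if true then 8 else 1) else 3) * 1))
step 4: [if@root] ((if (if false then false else true) then (if true then 8 else 1) else 3) * 1)
step 5: [if@0.0] ((if true then (if true then 8 else 1) else 3) * 1)
step 6: [if@0] ((if true then 8 else 1) * 1)
step 7: [if@0] (8 * 1)
step 8: [delta@root] 8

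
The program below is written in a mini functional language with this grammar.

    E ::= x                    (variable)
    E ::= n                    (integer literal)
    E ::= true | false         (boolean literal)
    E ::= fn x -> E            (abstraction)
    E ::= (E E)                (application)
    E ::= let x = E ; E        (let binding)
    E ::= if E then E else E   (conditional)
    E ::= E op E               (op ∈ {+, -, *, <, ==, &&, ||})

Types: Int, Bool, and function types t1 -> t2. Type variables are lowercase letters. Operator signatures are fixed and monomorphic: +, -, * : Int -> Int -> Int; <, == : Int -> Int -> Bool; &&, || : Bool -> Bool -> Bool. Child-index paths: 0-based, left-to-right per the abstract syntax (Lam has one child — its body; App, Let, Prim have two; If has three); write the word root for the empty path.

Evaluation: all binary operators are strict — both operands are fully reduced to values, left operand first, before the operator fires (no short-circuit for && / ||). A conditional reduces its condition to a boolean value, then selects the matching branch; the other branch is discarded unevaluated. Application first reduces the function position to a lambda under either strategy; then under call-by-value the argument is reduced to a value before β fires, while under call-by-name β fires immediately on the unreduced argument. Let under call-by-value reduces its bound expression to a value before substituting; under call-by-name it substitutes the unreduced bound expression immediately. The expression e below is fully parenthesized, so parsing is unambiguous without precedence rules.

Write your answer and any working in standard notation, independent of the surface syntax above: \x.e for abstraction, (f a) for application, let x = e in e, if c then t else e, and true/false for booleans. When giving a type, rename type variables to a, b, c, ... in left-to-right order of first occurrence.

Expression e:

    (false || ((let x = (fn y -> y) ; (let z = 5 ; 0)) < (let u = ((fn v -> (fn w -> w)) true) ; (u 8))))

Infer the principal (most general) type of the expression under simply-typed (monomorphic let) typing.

Answer: Bool

Working:
  unify Bool ~ Bool
y : a
\y._ : a -> a
let x : a -> a
let z : Int
  unify Int ~ Int
w : c
\w._ : c -> c
\v._ : b -> c -> c
  unify b -> c -> c ~ Bool -> d
  unify b ~ Bool
  unify c -> c ~ d
_ _ : c -> c
let u : c -> c
u : c -> c
  unify c -> c ~ Int -> e
  unify c ~ Int
  unify Int ~ e
_ _ : Int
  unify Int ~ Int
  unify Bool ~ Bool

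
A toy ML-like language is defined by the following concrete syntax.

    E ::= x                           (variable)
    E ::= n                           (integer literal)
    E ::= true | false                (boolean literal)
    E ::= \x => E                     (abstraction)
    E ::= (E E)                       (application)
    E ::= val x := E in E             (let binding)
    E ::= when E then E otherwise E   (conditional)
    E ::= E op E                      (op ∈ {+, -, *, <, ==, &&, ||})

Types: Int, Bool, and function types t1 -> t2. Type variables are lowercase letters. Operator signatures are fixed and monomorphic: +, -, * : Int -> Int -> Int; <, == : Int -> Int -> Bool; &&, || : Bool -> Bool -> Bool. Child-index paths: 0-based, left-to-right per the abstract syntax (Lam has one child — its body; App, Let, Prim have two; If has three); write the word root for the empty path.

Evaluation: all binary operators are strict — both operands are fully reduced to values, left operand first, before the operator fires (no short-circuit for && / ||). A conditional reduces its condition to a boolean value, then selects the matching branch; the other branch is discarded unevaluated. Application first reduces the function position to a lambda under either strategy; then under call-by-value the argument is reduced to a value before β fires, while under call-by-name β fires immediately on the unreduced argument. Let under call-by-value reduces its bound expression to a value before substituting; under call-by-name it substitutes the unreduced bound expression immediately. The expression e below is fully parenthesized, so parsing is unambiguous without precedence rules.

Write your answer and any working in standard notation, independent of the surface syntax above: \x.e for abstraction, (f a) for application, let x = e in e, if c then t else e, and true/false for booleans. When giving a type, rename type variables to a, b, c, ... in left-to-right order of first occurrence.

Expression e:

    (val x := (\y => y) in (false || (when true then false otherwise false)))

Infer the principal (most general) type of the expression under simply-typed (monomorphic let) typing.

Trace:
y : a
\y._ : a -> a
let x : a -> a
  unify Bool ~ Bool
  unify Bool ~ Bool
  unify Bool ~ Bool
  unify Bool ~ Bool

Answer: Bool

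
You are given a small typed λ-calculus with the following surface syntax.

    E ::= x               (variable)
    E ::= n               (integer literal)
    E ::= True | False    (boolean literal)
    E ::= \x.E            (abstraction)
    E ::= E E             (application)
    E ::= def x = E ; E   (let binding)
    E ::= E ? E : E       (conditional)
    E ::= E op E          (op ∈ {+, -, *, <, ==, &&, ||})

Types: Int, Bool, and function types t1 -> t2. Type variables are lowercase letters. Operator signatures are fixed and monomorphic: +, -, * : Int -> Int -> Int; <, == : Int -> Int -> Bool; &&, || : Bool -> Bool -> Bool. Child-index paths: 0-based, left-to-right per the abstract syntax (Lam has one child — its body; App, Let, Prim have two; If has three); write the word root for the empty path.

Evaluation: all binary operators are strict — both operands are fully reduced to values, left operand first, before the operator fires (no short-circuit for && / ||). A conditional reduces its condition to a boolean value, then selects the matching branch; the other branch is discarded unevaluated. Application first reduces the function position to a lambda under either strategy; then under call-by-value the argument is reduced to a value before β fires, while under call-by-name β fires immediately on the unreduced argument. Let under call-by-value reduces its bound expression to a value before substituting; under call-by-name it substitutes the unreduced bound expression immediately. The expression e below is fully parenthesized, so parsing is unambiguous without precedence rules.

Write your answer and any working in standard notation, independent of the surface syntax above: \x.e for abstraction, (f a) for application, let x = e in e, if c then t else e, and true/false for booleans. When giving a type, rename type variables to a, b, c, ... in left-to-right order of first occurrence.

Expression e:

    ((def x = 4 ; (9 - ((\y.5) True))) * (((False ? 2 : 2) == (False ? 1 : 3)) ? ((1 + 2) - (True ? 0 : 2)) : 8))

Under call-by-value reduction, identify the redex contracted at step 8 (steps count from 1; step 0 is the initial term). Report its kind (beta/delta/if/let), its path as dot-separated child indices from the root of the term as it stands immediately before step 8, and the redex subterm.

Working:
step 0: ((let x = 4 in (9 - ((\y.5) true))) * (if ((if false then 2 else 2) == (if false then 1 else 3)) then ((1 + 2) - (if true then 0 else 2)) else 8))
step 1: [let@0] ((9 - ((\y.5) true)) * (if ((if false then 2 else 2) == (if false then 1 else 3)) then ((1 + 2) - (if true then 0 else 2)) else 8))
step 2: [beta@0.1] ((9 - 5) * (if ((if false then 2 else 2) == (if false then 1 else 3)) then ((1 + 2) - (if true then 0 else 2)) else 8))
step 3: [delta@0] (4 * (if ((if false then 2 else 2) == (if false then 1 else 3)) then ((1 + 2) - (if true then 0 else 2)) else 8))
step 4: [if@1.0.0] (4 * (if (2 == (if false then 1 else 3)) then ((1 + 2) - (if true then 0 else 2)) else 8))
step 5: [if@1.0.1] (4 * (if (2 == 3) then ((1 + 2) - (if true then 0 else 2)) else 8))
step 6: [delta@1.0] (4 * (if false then ((1 + 2) - (if true then 0 else 2)) else 8))
step 7: [if@1] (4 * 8)
step 8: [delta@root] 32

Answer: delta at root : (4 * 8)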